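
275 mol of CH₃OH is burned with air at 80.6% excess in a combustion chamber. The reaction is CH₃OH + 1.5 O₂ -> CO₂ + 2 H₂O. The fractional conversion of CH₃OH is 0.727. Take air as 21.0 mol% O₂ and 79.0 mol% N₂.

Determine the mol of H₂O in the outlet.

Stoichiometric O₂ = 1.5 × 275 = 412.5 mol; O₂ fed = 412.5 × 1.806 = 745 mol.
N₂ fed = 745 × 79/21 = 2803 mol.
Fuel reacted = 0.727 × 275 → ξ = 199.9 mol.
Outlet (n = n₀ + ν ξ):
  CH₃OH: 275 − 1(199.9) = 75.08
  O₂: 745 − 1.5(199.9) = 445.1
  N₂: 2803 (inert)
  CO₂: 0 + 1(199.9) = 199.9
  H₂O: 0 + 2(199.9) = 399.8

400 mol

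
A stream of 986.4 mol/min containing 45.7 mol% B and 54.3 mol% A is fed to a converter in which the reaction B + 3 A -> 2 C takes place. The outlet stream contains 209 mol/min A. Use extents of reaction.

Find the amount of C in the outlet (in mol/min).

218 mol/min

For A: n = n₀ − 3ξ → 209 = 535.6 − 3ξ, giving ξ = 108.9 mol/min.
Outlet amounts (n = n₀ + ν ξ):
  B: 450.8 − 1(108.9) = 341.9
  A: 535.6 − 3(108.9) = 209
  C: 0 + 2(108.9) = 217.7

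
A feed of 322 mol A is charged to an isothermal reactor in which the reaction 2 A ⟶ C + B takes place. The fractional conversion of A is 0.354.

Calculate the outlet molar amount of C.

57 mol

A reacted = 0.354 × 322 = 114 mol; ν_A = −2, so ξ = 114/2 = 56.99 mol.
Outlet amounts (n = n₀ + ν ξ):
  A: 322 − 2(56.99) = 208
  C: 0 + 1(56.99) = 56.99
  B: 0 + 1(56.99) = 56.99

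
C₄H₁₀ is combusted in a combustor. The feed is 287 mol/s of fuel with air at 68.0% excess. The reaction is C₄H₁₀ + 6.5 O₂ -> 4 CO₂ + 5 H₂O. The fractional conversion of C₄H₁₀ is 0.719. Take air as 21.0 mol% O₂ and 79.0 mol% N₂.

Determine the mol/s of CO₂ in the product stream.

Stoichiometric O₂ = 6.5 × 287 = 1866 mol/s; O₂ fed = 1866 × 1.680 = 3134 mol/s.
N₂ fed = 3134 × 79/21 = 11790 mol/s.
Fuel reacted = 0.719 × 287 → ξ = 206.4 mol/s.
Outlet (n = n₀ + ν ξ):
  C₄H₁₀: 287 − 1(206.4) = 80.65
  O₂: 3134 − 6.5(206.4) = 1793
  N₂: 11790 (inert)
  CO₂: 0 + 4(206.4) = 825.4
  H₂O: 0 + 5(206.4) = 1032

825 mol/s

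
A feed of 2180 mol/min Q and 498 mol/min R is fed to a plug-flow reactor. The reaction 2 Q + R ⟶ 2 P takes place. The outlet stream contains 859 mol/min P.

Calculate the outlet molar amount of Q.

1320 mol/min

For P: n = n₀ + 2ξ → 859 = 0 + 2ξ, giving ξ = 429.5 mol/min.
Outlet amounts (n = n₀ + ν ξ):
  Q: 2180 − 2(429.5) = 1321
  R: 498 − 1(429.5) = 68.5
  P: 0 + 2(429.5) = 859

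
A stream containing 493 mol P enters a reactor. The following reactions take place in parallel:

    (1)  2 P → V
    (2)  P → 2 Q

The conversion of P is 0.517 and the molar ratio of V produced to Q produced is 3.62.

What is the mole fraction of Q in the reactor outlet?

0.0844

Conversion of P: P consumed = 0.517 × 493 = 254.9 mol = 2ξ₁ + 1ξ₂.
Selectivity: 1ξ₁ / (2ξ₂) = 3.62 → ξ₁ = 7.24 ξ₂.
Substitute: (2·7.24 + 1) ξ₂ = 254.9 → ξ₂ = 16.47 mol, ξ₁ = 119.2 mol.
Outlet amounts (n = n₀ + Σ ν·ξ):
  P: 493 − 2(119.2) − 1(16.47) = 238.1
  V: 0 + 1(119.2) = 119.2
  Q: 0 + 2(16.47) = 32.93
Total out = 390.3 mol; y_Q = 32.93 / 390.3 = 0.08438.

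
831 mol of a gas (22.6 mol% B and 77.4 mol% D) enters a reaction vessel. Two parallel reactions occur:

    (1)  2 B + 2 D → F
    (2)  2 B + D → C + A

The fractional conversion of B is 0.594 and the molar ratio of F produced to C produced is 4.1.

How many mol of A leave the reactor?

10.9 mol

Conversion of B: B consumed = 0.594 × 187.8 = 111.6 mol = 2ξ₁ + 2ξ₂.
Selectivity: 1ξ₁ / (1ξ₂) = 4.1 → ξ₁ = 4.1 ξ₂.
Substitute: (2·4.1 + 2) ξ₂ = 111.6 → ξ₂ = 10.94 mol, ξ₁ = 44.84 mol.
Outlet amounts (n = n₀ + Σ ν·ξ):
  B: 187.8 − 2(44.84) − 2(10.94) = 76.25
  D: 643.2 − 2(44.84) − 1(10.94) = 542.6
  F: 0 + 1(44.84) = 44.84
  C: 0 + 1(10.94) = 10.94
  A: 0 + 1(10.94) = 10.94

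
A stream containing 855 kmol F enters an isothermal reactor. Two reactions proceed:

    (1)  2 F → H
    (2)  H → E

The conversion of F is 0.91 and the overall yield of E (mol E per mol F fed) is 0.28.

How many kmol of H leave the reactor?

150 kmol

Conversion of F: F consumed = 2ξ₁ = 0.91 × 855 → ξ₁ = 389 kmol.
Yield of E: 1ξ₂ / 855 = 0.28 → ξ₂ = 239.4 kmol.
Outlet amounts (n = n₀ + Σ ν·ξ):
  F: 855 − 2(389) = 76.95
  H: 0 + 1(389) − 1(239.4) = 149.6
  E: 0 + 1(239.4) = 239.4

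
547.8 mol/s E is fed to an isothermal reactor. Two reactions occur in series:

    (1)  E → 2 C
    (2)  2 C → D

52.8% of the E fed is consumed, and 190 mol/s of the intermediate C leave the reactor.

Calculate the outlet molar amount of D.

Conversion of E: E consumed = 1ξ₁ = 0.528 × 547.8 → ξ₁ = 289.2 mol/s.
C balance: n_C = 0 + 2ξ₁ − 2ξ₂ = 190 → ξ₂ = (2·289.2 − 190)/2 = 194.2 mol/s.
Outlet amounts (n = n₀ + Σ ν·ξ):
  E: 547.8 − 1(289.2) = 258.6
  C: 0 + 2(289.2) − 2(194.2) = 190
  D: 0 + 1(194.2) = 194.2

194 mol/s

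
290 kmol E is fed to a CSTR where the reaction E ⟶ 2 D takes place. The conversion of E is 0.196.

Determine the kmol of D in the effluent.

E reacted = 0.196 × 290 = 56.84 kmol; ν_E = −1, so ξ = 56.84/1 = 56.84 kmol.
Outlet amounts (n = n₀ + ν ξ):
  E: 290 − 1(56.84) = 233.2
  D: 0 + 2(56.84) = 113.7

114 kmol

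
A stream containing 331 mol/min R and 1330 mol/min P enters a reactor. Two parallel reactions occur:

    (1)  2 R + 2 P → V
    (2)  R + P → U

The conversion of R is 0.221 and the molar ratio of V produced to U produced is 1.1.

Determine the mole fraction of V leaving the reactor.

Conversion of R: R consumed = 0.221 × 331 = 73.15 mol/min = 2ξ₁ + 1ξ₂.
Selectivity: 1ξ₁ / (1ξ₂) = 1.1 → ξ₁ = 1.1 ξ₂.
Substitute: (2·1.1 + 1) ξ₂ = 73.15 → ξ₂ = 22.86 mol/min, ξ₁ = 25.15 mol/min.
Outlet amounts (n = n₀ + Σ ν·ξ):
  R: 331 − 2(25.15) − 1(22.86) = 257.8
  P: 1330 − 2(25.15) − 1(22.86) = 1257
  V: 0 + 1(25.15) = 25.15
  U: 0 + 1(22.86) = 22.86
Total out = 1563 mol/min; y_V = 25.15 / 1563 = 0.01609.

0.0161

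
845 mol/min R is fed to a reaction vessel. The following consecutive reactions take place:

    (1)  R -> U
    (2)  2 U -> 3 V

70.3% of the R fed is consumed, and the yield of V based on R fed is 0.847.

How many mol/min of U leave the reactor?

117 mol/min

Conversion of R: R consumed = 1ξ₁ = 0.703 × 845 → ξ₁ = 594 mol/min.
Yield of V: 3ξ₂ / 845 = 0.847 → ξ₂ = 238.6 mol/min.
Outlet amounts (n = n₀ + Σ ν·ξ):
  R: 845 − 1(594) = 251
  U: 0 + 1(594) − 2(238.6) = 116.9
  V: 0 + 3(238.6) = 715.7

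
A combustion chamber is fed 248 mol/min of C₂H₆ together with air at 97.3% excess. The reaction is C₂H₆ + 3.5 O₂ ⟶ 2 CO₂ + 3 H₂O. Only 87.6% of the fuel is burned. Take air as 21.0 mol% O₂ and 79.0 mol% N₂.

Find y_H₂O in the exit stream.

0.0766

Stoichiometric O₂ = 3.5 × 248 = 868 mol/min; O₂ fed = 868 × 1.973 = 1713 mol/min.
N₂ fed = 1713 × 79/21 = 6443 mol/min.
Fuel reacted = 0.876 × 248 → ξ = 217.2 mol/min.
Outlet (n = n₀ + ν ξ):
  C₂H₆: 248 − 1(217.2) = 30.75
  O₂: 1713 − 3.5(217.2) = 952.2
  N₂: 6443 (inert)
  CO₂: 0 + 2(217.2) = 434.5
  H₂O: 0 + 3(217.2) = 651.7
Total out = 8512 mol/min; y_H₂O = 651.7 / 8512 = 0.07657.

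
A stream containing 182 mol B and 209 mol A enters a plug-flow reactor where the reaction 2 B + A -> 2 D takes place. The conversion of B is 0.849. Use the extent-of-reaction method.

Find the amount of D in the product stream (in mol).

B reacted = 0.849 × 182 = 154.5 mol; ν_B = −2, so ξ = 154.5/2 = 77.26 mol.
Outlet amounts (n = n₀ + ν ξ):
  B: 182 − 2(77.26) = 27.48
  A: 209 − 1(77.26) = 131.7
  D: 0 + 2(77.26) = 154.5

155 mol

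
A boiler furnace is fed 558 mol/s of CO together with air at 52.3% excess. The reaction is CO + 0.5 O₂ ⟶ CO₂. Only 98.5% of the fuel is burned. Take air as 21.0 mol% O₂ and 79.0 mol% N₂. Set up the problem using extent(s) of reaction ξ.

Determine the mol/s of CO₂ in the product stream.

550 mol/s

Stoichiometric O₂ = 0.5 × 558 = 279 mol/s; O₂ fed = 279 × 1.523 = 424.9 mol/s.
N₂ fed = 424.9 × 79/21 = 1598 mol/s.
Fuel reacted = 0.985 × 558 → ξ = 549.6 mol/s.
Outlet (n = n₀ + ν ξ):
  CO: 558 − 1(549.6) = 8.37
  O₂: 424.9 − 0.5(549.6) = 150.1
  N₂: 1598 (inert)
  CO₂: 0 + 1(549.6) = 549.6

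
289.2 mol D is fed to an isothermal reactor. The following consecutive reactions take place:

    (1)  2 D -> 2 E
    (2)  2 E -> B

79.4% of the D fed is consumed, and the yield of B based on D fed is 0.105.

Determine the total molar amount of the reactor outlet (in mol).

Conversion of D: D consumed = 2ξ₁ = 0.794 × 289.2 → ξ₁ = 114.8 mol.
Yield of B: 1ξ₂ / 289.2 = 0.105 → ξ₂ = 30.37 mol.
Outlet amounts (n = n₀ + Σ ν·ξ):
  D: 289.2 − 2(114.8) = 59.58
  E: 0 + 2(114.8) − 2(30.37) = 168.9
  B: 0 + 1(30.37) = 30.37
Total out = 59.58 + 168.9 + 30.37 = 258.8 mol.

259 mol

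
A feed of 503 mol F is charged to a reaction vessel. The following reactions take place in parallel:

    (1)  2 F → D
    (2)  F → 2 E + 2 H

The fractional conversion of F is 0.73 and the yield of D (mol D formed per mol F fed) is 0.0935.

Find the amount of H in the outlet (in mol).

546 mol

Yield of D: 1ξ₁ / 503 = 0.0935 → ξ₁ = 47.03 mol.
Conversion of F: 2ξ₁ + 1ξ₂ = 0.73 × 503 = 367.2 → ξ₂ = 273.1 mol.
Outlet amounts (n = n₀ + Σ ν·ξ):
  F: 503 − 2(47.03) − 1(273.1) = 135.8
  D: 0 + 1(47.03) = 47.03
  E: 0 + 2(273.1) = 546.3
  H: 0 + 2(273.1) = 546.3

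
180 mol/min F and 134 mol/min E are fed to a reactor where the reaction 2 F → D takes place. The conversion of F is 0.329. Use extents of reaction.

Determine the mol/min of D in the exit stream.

F reacted = 0.329 × 180 = 59.22 mol/min; ν_F = −2, so ξ = 59.22/2 = 29.61 mol/min.
Outlet amounts (n = n₀ + ν ξ):
  F: 180 − 2(29.61) = 120.8
  D: 0 + 1(29.61) = 29.61
  E: 134 (inert)

29.6 mol/min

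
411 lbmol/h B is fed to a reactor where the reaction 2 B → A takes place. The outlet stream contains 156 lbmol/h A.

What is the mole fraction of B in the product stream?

0.388

For A: n = n₀ + 1ξ → 156 = 0 + 1ξ, giving ξ = 156 lbmol/h.
Outlet amounts (n = n₀ + ν ξ):
  B: 411 − 2(156) = 99
  A: 0 + 1(156) = 156
Total out = 255 lbmol/h; y_B = 99 / 255 = 0.3882.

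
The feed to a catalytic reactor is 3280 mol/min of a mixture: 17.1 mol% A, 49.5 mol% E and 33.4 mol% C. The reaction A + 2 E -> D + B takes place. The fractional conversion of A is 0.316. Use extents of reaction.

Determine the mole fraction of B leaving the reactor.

0.0571

A reacted = 0.316 × 560.9 = 177.2 mol/min; ν_A = −1, so ξ = 177.2/1 = 177.2 mol/min.
Outlet amounts (n = n₀ + ν ξ):
  A: 560.9 − 1(177.2) = 383.6
  E: 1624 − 2(177.2) = 1269
  D: 0 + 1(177.2) = 177.2
  B: 0 + 1(177.2) = 177.2
  C: 1096 (inert)
Total out = 3103 mol/min; y_B = 177.2 / 3103 = 0.05712.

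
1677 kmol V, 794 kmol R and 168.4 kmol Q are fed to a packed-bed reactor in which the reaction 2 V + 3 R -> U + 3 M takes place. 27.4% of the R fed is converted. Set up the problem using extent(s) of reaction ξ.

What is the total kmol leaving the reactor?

2570 kmol

R reacted = 0.274 × 794 = 217.6 kmol; ν_R = −3, so ξ = 217.6/3 = 72.52 kmol.
Outlet amounts (n = n₀ + ν ξ):
  V: 1677 − 2(72.52) = 1532
  R: 794 − 3(72.52) = 576.4
  U: 0 + 1(72.52) = 72.52
  M: 0 + 3(72.52) = 217.6
  Q: 168.4 (inert)
Total out = 1532 + 576.4 + 72.52 + 217.6 + 168.4 = 2567 kmol.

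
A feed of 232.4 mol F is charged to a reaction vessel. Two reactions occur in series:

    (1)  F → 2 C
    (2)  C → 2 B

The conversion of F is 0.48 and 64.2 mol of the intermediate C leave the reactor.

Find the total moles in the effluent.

Conversion of F: F consumed = 1ξ₁ = 0.48 × 232.4 → ξ₁ = 111.6 mol.
C balance: n_C = 0 + 2ξ₁ − 1ξ₂ = 64.2 → ξ₂ = (2·111.6 − 64.2)/1 = 158.9 mol.
Outlet amounts (n = n₀ + Σ ν·ξ):
  F: 232.4 − 1(111.6) = 120.8
  C: 0 + 2(111.6) − 1(158.9) = 64.2
  B: 0 + 2(158.9) = 317.8
Total out = 120.8 + 64.2 + 317.8 = 502.9 mol.

503 mol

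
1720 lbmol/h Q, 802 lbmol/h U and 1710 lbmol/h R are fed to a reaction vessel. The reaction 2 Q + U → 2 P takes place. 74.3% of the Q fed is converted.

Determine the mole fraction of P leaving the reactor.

Q reacted = 0.743 × 1720 = 1278 lbmol/h; ν_Q = −2, so ξ = 1278/2 = 639 lbmol/h.
Outlet amounts (n = n₀ + ν ξ):
  Q: 1720 − 2(639) = 442
  U: 802 − 1(639) = 163
  P: 0 + 2(639) = 1278
  R: 1710 (inert)
Total out = 3593 lbmol/h; y_P = 1278 / 3593 = 0.3557.

0.356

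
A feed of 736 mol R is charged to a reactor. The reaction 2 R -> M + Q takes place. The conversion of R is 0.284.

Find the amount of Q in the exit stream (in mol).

R reacted = 0.284 × 736 = 209 mol; ν_R = −2, so ξ = 209/2 = 104.5 mol.
Outlet amounts (n = n₀ + ν ξ):
  R: 736 − 2(104.5) = 527
  M: 0 + 1(104.5) = 104.5
  Q: 0 + 1(104.5) = 104.5

105 mol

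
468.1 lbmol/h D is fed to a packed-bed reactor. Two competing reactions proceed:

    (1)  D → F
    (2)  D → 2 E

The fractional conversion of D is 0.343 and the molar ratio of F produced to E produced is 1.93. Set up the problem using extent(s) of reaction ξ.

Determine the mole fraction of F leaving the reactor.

Conversion of D: D consumed = 0.343 × 468.1 = 160.6 lbmol/h = 1ξ₁ + 1ξ₂.
Selectivity: 1ξ₁ / (2ξ₂) = 1.93 → ξ₁ = 3.86 ξ₂.
Substitute: (1·3.86 + 1) ξ₂ = 160.6 → ξ₂ = 33.04 lbmol/h, ξ₁ = 127.5 lbmol/h.
Outlet amounts (n = n₀ + Σ ν·ξ):
  D: 468.1 − 1(127.5) − 1(33.04) = 307.5
  F: 0 + 1(127.5) = 127.5
  E: 0 + 2(33.04) = 66.07
Total out = 501.1 lbmol/h; y_F = 127.5 / 501.1 = 0.2545.

0.254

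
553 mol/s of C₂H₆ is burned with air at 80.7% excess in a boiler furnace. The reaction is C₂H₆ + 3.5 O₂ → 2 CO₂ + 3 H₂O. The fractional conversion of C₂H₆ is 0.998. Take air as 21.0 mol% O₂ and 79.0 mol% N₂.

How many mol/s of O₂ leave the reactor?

Stoichiometric O₂ = 3.5 × 553 = 1936 mol/s; O₂ fed = 1936 × 1.807 = 3497 mol/s.
N₂ fed = 3497 × 79/21 = 13160 mol/s.
Fuel reacted = 0.998 × 553 → ξ = 551.9 mol/s.
Outlet (n = n₀ + ν ξ):
  C₂H₆: 553 − 1(551.9) = 1.106
  O₂: 3497 − 3.5(551.9) = 1566
  N₂: 13160 (inert)
  CO₂: 0 + 2(551.9) = 1104
  H₂O: 0 + 3(551.9) = 1656

1570 mol/s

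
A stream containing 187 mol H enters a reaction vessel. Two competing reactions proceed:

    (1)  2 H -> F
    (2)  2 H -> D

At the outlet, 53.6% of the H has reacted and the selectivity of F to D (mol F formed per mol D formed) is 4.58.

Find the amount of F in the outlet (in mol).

Conversion of H: H consumed = 0.536 × 187 = 100.2 mol = 2ξ₁ + 2ξ₂.
Selectivity: 1ξ₁ / (1ξ₂) = 4.58 → ξ₁ = 4.58 ξ₂.
Substitute: (2·4.58 + 2) ξ₂ = 100.2 → ξ₂ = 8.981 mol, ξ₁ = 41.13 mol.
Outlet amounts (n = n₀ + Σ ν·ξ):
  H: 187 − 2(41.13) − 2(8.981) = 86.77
  F: 0 + 1(41.13) = 41.13
  D: 0 + 1(8.981) = 8.981

41.1 mol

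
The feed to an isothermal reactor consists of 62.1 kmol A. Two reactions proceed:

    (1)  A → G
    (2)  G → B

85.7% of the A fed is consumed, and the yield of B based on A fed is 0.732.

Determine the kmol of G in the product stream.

Conversion of A: A consumed = 1ξ₁ = 0.857 × 62.1 → ξ₁ = 53.22 kmol.
Yield of B: 1ξ₂ / 62.1 = 0.732 → ξ₂ = 45.46 kmol.
Outlet amounts (n = n₀ + Σ ν·ξ):
  A: 62.1 − 1(53.22) = 8.88
  G: 0 + 1(53.22) − 1(45.46) = 7.763
  B: 0 + 1(45.46) = 45.46

7.76 kmol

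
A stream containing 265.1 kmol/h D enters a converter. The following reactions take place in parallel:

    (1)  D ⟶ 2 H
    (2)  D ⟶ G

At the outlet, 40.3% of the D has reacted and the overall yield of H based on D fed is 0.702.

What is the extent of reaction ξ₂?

ξ₂ = 13.8 kmol/h

Yield of H: 2ξ₁ / 265.1 = 0.702 → ξ₁ = 93.05 kmol/h.
Conversion of D: 1ξ₁ + 1ξ₂ = 0.403 × 265.1 = 106.8 → ξ₂ = 13.79 kmol/h.
Outlet amounts (n = n₀ + Σ ν·ξ):
  D: 265.1 − 1(93.05) − 1(13.79) = 158.3
  H: 0 + 2(93.05) = 186.1
  G: 0 + 1(13.79) = 13.79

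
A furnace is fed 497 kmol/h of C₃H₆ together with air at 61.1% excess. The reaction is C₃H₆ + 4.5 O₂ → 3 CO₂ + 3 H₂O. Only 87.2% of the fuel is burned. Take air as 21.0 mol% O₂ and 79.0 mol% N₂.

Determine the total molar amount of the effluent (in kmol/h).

17900 kmol/h

Stoichiometric O₂ = 4.5 × 497 = 2236 kmol/h; O₂ fed = 2236 × 1.611 = 3603 kmol/h.
N₂ fed = 3603 × 79/21 = 13550 kmol/h.
Fuel reacted = 0.872 × 497 → ξ = 433.4 kmol/h.
Outlet (n = n₀ + ν ξ):
  C₃H₆: 497 − 1(433.4) = 63.62
  O₂: 3603 − 4.5(433.4) = 1653
  N₂: 13550 (inert)
  CO₂: 0 + 3(433.4) = 1300
  H₂O: 0 + 3(433.4) = 1300
Total out = 63.62 + 1653 + 13550 + 1300 + 1300 = 17870 kmol/h.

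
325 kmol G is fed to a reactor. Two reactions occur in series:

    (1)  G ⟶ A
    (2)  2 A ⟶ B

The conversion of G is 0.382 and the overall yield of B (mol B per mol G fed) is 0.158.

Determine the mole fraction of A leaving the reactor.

0.0784

Conversion of G: G consumed = 1ξ₁ = 0.382 × 325 → ξ₁ = 124.2 kmol.
Yield of B: 1ξ₂ / 325 = 0.158 → ξ₂ = 51.35 kmol.
Outlet amounts (n = n₀ + Σ ν·ξ):
  G: 325 − 1(124.2) = 200.8
  A: 0 + 1(124.2) − 2(51.35) = 21.45
  B: 0 + 1(51.35) = 51.35
Total out = 273.6 kmol; y_A = 21.45 / 273.6 = 0.07838.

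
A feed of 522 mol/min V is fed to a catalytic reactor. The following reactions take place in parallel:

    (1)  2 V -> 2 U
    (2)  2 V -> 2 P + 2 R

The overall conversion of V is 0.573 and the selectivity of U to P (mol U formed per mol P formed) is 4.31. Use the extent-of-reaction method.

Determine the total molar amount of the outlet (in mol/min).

578 mol/min

Conversion of V: V consumed = 0.573 × 522 = 299.1 mol/min = 2ξ₁ + 2ξ₂.
Selectivity: 2ξ₁ / (2ξ₂) = 4.31 → ξ₁ = 4.31 ξ₂.
Substitute: (2·4.31 + 2) ξ₂ = 299.1 → ξ₂ = 28.16 mol/min, ξ₁ = 121.4 mol/min.
Outlet amounts (n = n₀ + Σ ν·ξ):
  V: 522 − 2(121.4) − 2(28.16) = 222.9
  U: 0 + 2(121.4) = 242.8
  P: 0 + 2(28.16) = 56.33
  R: 0 + 2(28.16) = 56.33
Total out = 222.9 + 242.8 + 56.33 + 56.33 = 578.3 mol/min.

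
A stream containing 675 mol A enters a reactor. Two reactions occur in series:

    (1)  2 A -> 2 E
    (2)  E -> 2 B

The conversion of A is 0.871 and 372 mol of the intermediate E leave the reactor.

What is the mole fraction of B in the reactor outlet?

0.485

Conversion of A: A consumed = 2ξ₁ = 0.871 × 675 → ξ₁ = 294 mol.
E balance: n_E = 0 + 2ξ₁ − 1ξ₂ = 372 → ξ₂ = (2·294 − 372)/1 = 215.9 mol.
Outlet amounts (n = n₀ + Σ ν·ξ):
  A: 675 − 2(294) = 87.08
  E: 0 + 2(294) − 1(215.9) = 372
  B: 0 + 2(215.9) = 431.8
Total out = 890.9 mol; y_B = 431.8 / 890.9 = 0.4847.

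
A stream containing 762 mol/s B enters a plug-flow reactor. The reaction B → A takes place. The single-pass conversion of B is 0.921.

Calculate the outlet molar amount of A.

B reacted = 0.921 × 762 = 701.8 mol/s; ν_B = −1, so ξ = 701.8/1 = 701.8 mol/s.
Outlet amounts (n = n₀ + ν ξ):
  B: 762 − 1(701.8) = 60.2
  A: 0 + 1(701.8) = 701.8

702 mol/s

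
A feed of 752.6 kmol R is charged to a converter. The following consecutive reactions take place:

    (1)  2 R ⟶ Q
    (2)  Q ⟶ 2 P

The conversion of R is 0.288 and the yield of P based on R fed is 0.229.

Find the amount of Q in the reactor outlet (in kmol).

22.2 kmol

Conversion of R: R consumed = 2ξ₁ = 0.288 × 752.6 → ξ₁ = 108.4 kmol.
Yield of P: 2ξ₂ / 752.6 = 0.229 → ξ₂ = 86.17 kmol.
Outlet amounts (n = n₀ + Σ ν·ξ):
  R: 752.6 − 2(108.4) = 535.9
  Q: 0 + 1(108.4) − 1(86.17) = 22.2
  P: 0 + 2(86.17) = 172.3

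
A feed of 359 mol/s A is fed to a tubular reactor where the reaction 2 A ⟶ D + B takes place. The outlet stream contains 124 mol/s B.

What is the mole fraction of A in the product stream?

For B: n = n₀ + 1ξ → 124 = 0 + 1ξ, giving ξ = 124 mol/s.
Outlet amounts (n = n₀ + ν ξ):
  A: 359 − 2(124) = 111
  D: 0 + 1(124) = 124
  B: 0 + 1(124) = 124
Total out = 359 mol/s; y_A = 111 / 359 = 0.3092.

0.309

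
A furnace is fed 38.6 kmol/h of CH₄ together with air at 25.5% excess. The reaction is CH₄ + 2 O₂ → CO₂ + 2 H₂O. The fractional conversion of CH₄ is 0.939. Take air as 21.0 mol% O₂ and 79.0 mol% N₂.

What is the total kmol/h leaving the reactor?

Stoichiometric O₂ = 2 × 38.6 = 77.2 kmol/h; O₂ fed = 77.2 × 1.255 = 96.89 kmol/h.
N₂ fed = 96.89 × 79/21 = 364.5 kmol/h.
Fuel reacted = 0.939 × 38.6 → ξ = 36.25 kmol/h.
Outlet (n = n₀ + ν ξ):
  CH₄: 38.6 − 1(36.25) = 2.355
  O₂: 96.89 − 2(36.25) = 24.4
  N₂: 364.5 (inert)
  CO₂: 0 + 1(36.25) = 36.25
  H₂O: 0 + 2(36.25) = 72.49
Total out = 2.355 + 24.4 + 364.5 + 36.25 + 72.49 = 500 kmol/h.

500 kmol/h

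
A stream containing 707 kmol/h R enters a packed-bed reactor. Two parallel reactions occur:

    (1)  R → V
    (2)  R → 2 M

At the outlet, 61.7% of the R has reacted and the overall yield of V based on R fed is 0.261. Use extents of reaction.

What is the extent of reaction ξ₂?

ξ₂ = 252 kmol/h

Yield of V: 1ξ₁ / 707 = 0.261 → ξ₁ = 184.5 kmol/h.
Conversion of R: 1ξ₁ + 1ξ₂ = 0.617 × 707 = 436.2 → ξ₂ = 251.7 kmol/h.
Outlet amounts (n = n₀ + Σ ν·ξ):
  R: 707 − 1(184.5) − 1(251.7) = 270.8
  V: 0 + 1(184.5) = 184.5
  M: 0 + 2(251.7) = 503.4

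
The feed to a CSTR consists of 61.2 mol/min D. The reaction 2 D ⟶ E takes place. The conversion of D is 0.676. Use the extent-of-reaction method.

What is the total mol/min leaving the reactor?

40.5 mol/min

D reacted = 0.676 × 61.2 = 41.37 mol/min; ν_D = −2, so ξ = 41.37/2 = 20.69 mol/min.
Outlet amounts (n = n₀ + ν ξ):
  D: 61.2 − 2(20.69) = 19.83
  E: 0 + 1(20.69) = 20.69
Total out = 19.83 + 20.69 = 40.51 mol/min.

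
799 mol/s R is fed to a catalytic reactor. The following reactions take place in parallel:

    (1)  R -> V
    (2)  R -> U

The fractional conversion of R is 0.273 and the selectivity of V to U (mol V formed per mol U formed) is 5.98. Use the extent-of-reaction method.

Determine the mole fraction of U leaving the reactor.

Conversion of R: R consumed = 0.273 × 799 = 218.1 mol/s = 1ξ₁ + 1ξ₂.
Selectivity: 1ξ₁ / (1ξ₂) = 5.98 → ξ₁ = 5.98 ξ₂.
Substitute: (1·5.98 + 1) ξ₂ = 218.1 → ξ₂ = 31.25 mol/s, ξ₁ = 186.9 mol/s.
Outlet amounts (n = n₀ + Σ ν·ξ):
  R: 799 − 1(186.9) − 1(31.25) = 580.9
  V: 0 + 1(186.9) = 186.9
  U: 0 + 1(31.25) = 31.25
Total out = 799 mol/s; y_U = 31.25 / 799 = 0.03911.

0.0391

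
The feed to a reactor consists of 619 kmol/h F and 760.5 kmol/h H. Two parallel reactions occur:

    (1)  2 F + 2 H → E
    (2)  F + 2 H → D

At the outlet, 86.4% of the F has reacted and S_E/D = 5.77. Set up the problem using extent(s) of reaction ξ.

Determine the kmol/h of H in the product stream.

183 kmol/h

Conversion of F: F consumed = 0.864 × 619 = 534.8 kmol/h = 2ξ₁ + 1ξ₂.
Selectivity: 1ξ₁ / (1ξ₂) = 5.77 → ξ₁ = 5.77 ξ₂.
Substitute: (2·5.77 + 1) ξ₂ = 534.8 → ξ₂ = 42.65 kmol/h, ξ₁ = 246.1 kmol/h.
Outlet amounts (n = n₀ + Σ ν·ξ):
  F: 619 − 2(246.1) − 1(42.65) = 84.18
  H: 760.5 − 2(246.1) − 2(42.65) = 183
  E: 0 + 1(246.1) = 246.1
  D: 0 + 1(42.65) = 42.65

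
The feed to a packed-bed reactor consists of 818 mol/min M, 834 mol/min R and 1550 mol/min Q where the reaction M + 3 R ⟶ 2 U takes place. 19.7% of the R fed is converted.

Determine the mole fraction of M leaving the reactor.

R reacted = 0.197 × 834 = 164.3 mol/min; ν_R = −3, so ξ = 164.3/3 = 54.77 mol/min.
Outlet amounts (n = n₀ + ν ξ):
  M: 818 − 1(54.77) = 763.2
  R: 834 − 3(54.77) = 669.7
  U: 0 + 2(54.77) = 109.5
  Q: 1550 (inert)
Total out = 3092 mol/min; y_M = 763.2 / 3092 = 0.2468.

0.247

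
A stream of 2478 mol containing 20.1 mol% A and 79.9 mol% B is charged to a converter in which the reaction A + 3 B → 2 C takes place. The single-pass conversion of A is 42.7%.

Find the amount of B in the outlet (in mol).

1340 mol

A reacted = 0.427 × 498.1 = 212.7 mol; ν_A = −1, so ξ = 212.7/1 = 212.7 mol.
Outlet amounts (n = n₀ + ν ξ):
  A: 498.1 − 1(212.7) = 285.4
  B: 1980 − 3(212.7) = 1342
  C: 0 + 2(212.7) = 425.4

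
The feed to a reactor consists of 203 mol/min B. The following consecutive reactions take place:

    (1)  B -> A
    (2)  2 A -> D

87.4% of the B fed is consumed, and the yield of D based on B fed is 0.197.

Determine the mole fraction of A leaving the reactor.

Conversion of B: B consumed = 1ξ₁ = 0.874 × 203 → ξ₁ = 177.4 mol/min.
Yield of D: 1ξ₂ / 203 = 0.197 → ξ₂ = 39.99 mol/min.
Outlet amounts (n = n₀ + Σ ν·ξ):
  B: 203 − 1(177.4) = 25.58
  A: 0 + 1(177.4) − 2(39.99) = 97.44
  D: 0 + 1(39.99) = 39.99
Total out = 163 mol/min; y_A = 97.44 / 163 = 0.5978.

0.598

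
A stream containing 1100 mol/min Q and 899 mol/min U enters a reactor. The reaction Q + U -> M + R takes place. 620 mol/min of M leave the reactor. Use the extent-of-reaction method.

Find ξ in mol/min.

ξ = 620 mol/min

For M: n = n₀ + 1ξ → 620 = 0 + 1ξ, giving ξ = 620 mol/min.
Outlet amounts (n = n₀ + ν ξ):
  Q: 1100 − 1(620) = 480
  U: 899 − 1(620) = 279
  M: 0 + 1(620) = 620
  R: 0 + 1(620) = 620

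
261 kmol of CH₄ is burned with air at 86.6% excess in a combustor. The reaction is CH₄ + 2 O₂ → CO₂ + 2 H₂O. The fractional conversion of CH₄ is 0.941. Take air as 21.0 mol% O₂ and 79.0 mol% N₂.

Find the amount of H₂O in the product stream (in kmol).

491 kmol

Stoichiometric O₂ = 2 × 261 = 522 kmol; O₂ fed = 522 × 1.866 = 974.1 kmol.
N₂ fed = 974.1 × 79/21 = 3664 kmol.
Fuel reacted = 0.941 × 261 → ξ = 245.6 kmol.
Outlet (n = n₀ + ν ξ):
  CH₄: 261 − 1(245.6) = 15.4
  O₂: 974.1 − 2(245.6) = 482.9
  N₂: 3664 (inert)
  CO₂: 0 + 1(245.6) = 245.6
  H₂O: 0 + 2(245.6) = 491.2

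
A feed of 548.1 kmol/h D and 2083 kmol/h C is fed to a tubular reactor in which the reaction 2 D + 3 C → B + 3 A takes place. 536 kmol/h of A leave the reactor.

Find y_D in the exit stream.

0.0778

For A: n = n₀ + 3ξ → 536 = 0 + 3ξ, giving ξ = 178.7 kmol/h.
Outlet amounts (n = n₀ + ν ξ):
  D: 548.1 − 2(178.7) = 190.8
  C: 2083 − 3(178.7) = 1547
  B: 0 + 1(178.7) = 178.7
  A: 0 + 3(178.7) = 536
Total out = 2452 kmol/h; y_D = 190.8 / 2452 = 0.07779.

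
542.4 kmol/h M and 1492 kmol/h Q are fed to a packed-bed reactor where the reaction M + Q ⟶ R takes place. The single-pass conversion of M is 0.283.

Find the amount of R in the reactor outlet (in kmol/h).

M reacted = 0.283 × 542.4 = 153.5 kmol/h; ν_M = −1, so ξ = 153.5/1 = 153.5 kmol/h.
Outlet amounts (n = n₀ + ν ξ):
  M: 542.4 − 1(153.5) = 388.9
  Q: 1492 − 1(153.5) = 1339
  R: 0 + 1(153.5) = 153.5

153 kmol/h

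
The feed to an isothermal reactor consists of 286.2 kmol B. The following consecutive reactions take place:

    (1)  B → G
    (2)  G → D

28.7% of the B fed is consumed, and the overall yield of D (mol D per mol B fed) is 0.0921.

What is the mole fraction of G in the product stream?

0.195

Conversion of B: B consumed = 1ξ₁ = 0.287 × 286.2 → ξ₁ = 82.14 kmol.
Yield of D: 1ξ₂ / 286.2 = 0.0921 → ξ₂ = 26.36 kmol.
Outlet amounts (n = n₀ + Σ ν·ξ):
  B: 286.2 − 1(82.14) = 204.1
  G: 0 + 1(82.14) − 1(26.36) = 55.78
  D: 0 + 1(26.36) = 26.36
Total out = 286.2 kmol; y_G = 55.78 / 286.2 = 0.1949.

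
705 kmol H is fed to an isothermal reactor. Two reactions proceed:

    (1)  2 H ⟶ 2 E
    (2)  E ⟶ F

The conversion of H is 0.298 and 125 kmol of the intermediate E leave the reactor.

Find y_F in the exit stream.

0.121

Conversion of H: H consumed = 2ξ₁ = 0.298 × 705 → ξ₁ = 105 kmol.
E balance: n_E = 0 + 2ξ₁ − 1ξ₂ = 125 → ξ₂ = (2·105 − 125)/1 = 85.09 kmol.
Outlet amounts (n = n₀ + Σ ν·ξ):
  H: 705 − 2(105) = 494.9
  E: 0 + 2(105) − 1(85.09) = 125
  F: 0 + 1(85.09) = 85.09
Total out = 705 kmol; y_F = 85.09 / 705 = 0.1207.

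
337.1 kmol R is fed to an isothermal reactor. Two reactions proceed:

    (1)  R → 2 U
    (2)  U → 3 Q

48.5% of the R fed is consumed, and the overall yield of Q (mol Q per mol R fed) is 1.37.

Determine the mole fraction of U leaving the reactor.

0.214

Conversion of R: R consumed = 1ξ₁ = 0.485 × 337.1 → ξ₁ = 163.5 kmol.
Yield of Q: 3ξ₂ / 337.1 = 1.37 → ξ₂ = 153.9 kmol.
Outlet amounts (n = n₀ + Σ ν·ξ):
  R: 337.1 − 1(163.5) = 173.6
  U: 0 + 2(163.5) − 1(153.9) = 173
  Q: 0 + 3(153.9) = 461.8
Total out = 808.5 kmol; y_U = 173 / 808.5 = 0.214.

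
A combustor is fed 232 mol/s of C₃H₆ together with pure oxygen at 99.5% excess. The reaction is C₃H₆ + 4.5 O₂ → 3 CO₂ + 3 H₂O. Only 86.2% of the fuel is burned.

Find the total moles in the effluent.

2410 mol/s

Stoichiometric O₂ = 4.5 × 232 = 1044 mol/s; O₂ fed = 1044 × 1.995 = 2083 mol/s.
Fuel reacted = 0.862 × 232 → ξ = 200 mol/s.
Outlet (n = n₀ + ν ξ):
  C₃H₆: 232 − 1(200) = 32.02
  O₂: 2083 − 4.5(200) = 1183
  CO₂: 0 + 3(200) = 600
  H₂O: 0 + 3(200) = 600
Total out = 32.02 + 1183 + 600 + 600 = 2415 mol/s.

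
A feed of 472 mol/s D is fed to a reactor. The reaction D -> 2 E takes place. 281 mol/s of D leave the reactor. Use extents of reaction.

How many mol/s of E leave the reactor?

382 mol/s

For D: n = n₀ − 1ξ → 281 = 472 − 1ξ, giving ξ = 191 mol/s.
Outlet amounts (n = n₀ + ν ξ):
  D: 472 − 1(191) = 281
  E: 0 + 2(191) = 382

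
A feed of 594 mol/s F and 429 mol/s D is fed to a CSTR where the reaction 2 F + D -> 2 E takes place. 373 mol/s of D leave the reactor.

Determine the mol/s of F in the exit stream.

482 mol/s

For D: n = n₀ − 1ξ → 373 = 429 − 1ξ, giving ξ = 56 mol/s.
Outlet amounts (n = n₀ + ν ξ):
  F: 594 − 2(56) = 482
  D: 429 − 1(56) = 373
  E: 0 + 2(56) = 112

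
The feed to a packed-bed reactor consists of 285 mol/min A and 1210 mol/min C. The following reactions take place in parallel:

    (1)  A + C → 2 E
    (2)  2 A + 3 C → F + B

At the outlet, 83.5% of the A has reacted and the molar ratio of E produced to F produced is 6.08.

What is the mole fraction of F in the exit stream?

0.0349

Conversion of A: A consumed = 0.835 × 285 = 238 mol/min = 1ξ₁ + 2ξ₂.
Selectivity: 2ξ₁ / (1ξ₂) = 6.08 → ξ₁ = 3.04 ξ₂.
Substitute: (1·3.04 + 2) ξ₂ = 238 → ξ₂ = 47.22 mol/min, ξ₁ = 143.5 mol/min.
Outlet amounts (n = n₀ + Σ ν·ξ):
  A: 285 − 1(143.5) − 2(47.22) = 47.02
  C: 1210 − 1(143.5) − 3(47.22) = 924.8
  E: 0 + 2(143.5) = 287.1
  F: 0 + 1(47.22) = 47.22
  B: 0 + 1(47.22) = 47.22
Total out = 1353 mol/min; y_F = 47.22 / 1353 = 0.03489.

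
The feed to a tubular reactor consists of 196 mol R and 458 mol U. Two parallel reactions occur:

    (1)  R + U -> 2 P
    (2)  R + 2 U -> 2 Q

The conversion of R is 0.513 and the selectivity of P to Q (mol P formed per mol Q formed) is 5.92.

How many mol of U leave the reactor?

Conversion of R: R consumed = 0.513 × 196 = 100.5 mol = 1ξ₁ + 1ξ₂.
Selectivity: 2ξ₁ / (2ξ₂) = 5.92 → ξ₁ = 5.92 ξ₂.
Substitute: (1·5.92 + 1) ξ₂ = 100.5 → ξ₂ = 14.53 mol, ξ₁ = 86.02 mol.
Outlet amounts (n = n₀ + Σ ν·ξ):
  R: 196 − 1(86.02) − 1(14.53) = 95.45
  U: 458 − 1(86.02) − 2(14.53) = 342.9
  P: 0 + 2(86.02) = 172
  Q: 0 + 2(14.53) = 29.06

343 mol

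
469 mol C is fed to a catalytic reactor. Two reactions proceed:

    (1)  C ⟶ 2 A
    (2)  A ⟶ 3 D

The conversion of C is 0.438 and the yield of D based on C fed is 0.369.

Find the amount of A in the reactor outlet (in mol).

353 mol

Conversion of C: C consumed = 1ξ₁ = 0.438 × 469 → ξ₁ = 205.4 mol.
Yield of D: 3ξ₂ / 469 = 0.369 → ξ₂ = 57.69 mol.
Outlet amounts (n = n₀ + Σ ν·ξ):
  C: 469 − 1(205.4) = 263.6
  A: 0 + 2(205.4) − 1(57.69) = 353.2
  D: 0 + 3(57.69) = 173.1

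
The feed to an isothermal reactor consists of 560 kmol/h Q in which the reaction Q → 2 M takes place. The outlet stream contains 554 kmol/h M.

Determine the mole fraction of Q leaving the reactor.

For M: n = n₀ + 2ξ → 554 = 0 + 2ξ, giving ξ = 277 kmol/h.
Outlet amounts (n = n₀ + ν ξ):
  Q: 560 − 1(277) = 283
  M: 0 + 2(277) = 554
Total out = 837 kmol/h; y_Q = 283 / 837 = 0.3381.

0.338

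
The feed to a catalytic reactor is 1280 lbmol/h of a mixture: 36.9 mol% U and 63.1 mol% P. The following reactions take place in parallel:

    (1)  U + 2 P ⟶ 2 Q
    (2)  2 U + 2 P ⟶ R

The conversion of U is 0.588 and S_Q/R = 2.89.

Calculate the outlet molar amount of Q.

Conversion of U: U consumed = 0.588 × 472.3 = 277.7 lbmol/h = 1ξ₁ + 2ξ₂.
Selectivity: 2ξ₁ / (1ξ₂) = 2.89 → ξ₁ = 1.445 ξ₂.
Substitute: (1·1.445 + 2) ξ₂ = 277.7 → ξ₂ = 80.62 lbmol/h, ξ₁ = 116.5 lbmol/h.
Outlet amounts (n = n₀ + Σ ν·ξ):
  U: 472.3 − 1(116.5) − 2(80.62) = 194.6
  P: 807.7 − 2(116.5) − 2(80.62) = 413.5
  Q: 0 + 2(116.5) = 233
  R: 0 + 1(80.62) = 80.62

233 lbmol/h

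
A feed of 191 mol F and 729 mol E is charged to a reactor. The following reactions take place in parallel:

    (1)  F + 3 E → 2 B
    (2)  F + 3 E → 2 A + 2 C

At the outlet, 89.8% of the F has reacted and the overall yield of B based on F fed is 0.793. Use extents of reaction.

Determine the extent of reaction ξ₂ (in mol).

Yield of B: 2ξ₁ / 191 = 0.793 → ξ₁ = 75.73 mol.
Conversion of F: 1ξ₁ + 1ξ₂ = 0.898 × 191 = 171.5 → ξ₂ = 95.79 mol.
Outlet amounts (n = n₀ + Σ ν·ξ):
  F: 191 − 1(75.73) − 1(95.79) = 19.48
  E: 729 − 3(75.73) − 3(95.79) = 214.4
  B: 0 + 2(75.73) = 151.5
  A: 0 + 2(95.79) = 191.6
  C: 0 + 2(95.79) = 191.6

ξ₂ = 95.8 mol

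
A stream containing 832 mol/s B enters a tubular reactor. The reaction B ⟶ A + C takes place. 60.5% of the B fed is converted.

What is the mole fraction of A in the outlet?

B reacted = 0.605 × 832 = 503.4 mol/s; ν_B = −1, so ξ = 503.4/1 = 503.4 mol/s.
Outlet amounts (n = n₀ + ν ξ):
  B: 832 − 1(503.4) = 328.6
  A: 0 + 1(503.4) = 503.4
  C: 0 + 1(503.4) = 503.4
Total out = 1335 mol/s; y_A = 503.4 / 1335 = 0.3769.

0.377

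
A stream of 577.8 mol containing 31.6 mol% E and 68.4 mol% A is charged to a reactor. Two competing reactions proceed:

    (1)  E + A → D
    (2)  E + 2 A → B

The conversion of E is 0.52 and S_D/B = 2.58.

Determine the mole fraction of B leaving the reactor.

0.0581

Conversion of E: E consumed = 0.52 × 182.6 = 94.94 mol = 1ξ₁ + 1ξ₂.
Selectivity: 1ξ₁ / (1ξ₂) = 2.58 → ξ₁ = 2.58 ξ₂.
Substitute: (1·2.58 + 1) ξ₂ = 94.94 → ξ₂ = 26.52 mol, ξ₁ = 68.42 mol.
Outlet amounts (n = n₀ + Σ ν·ξ):
  E: 182.6 − 1(68.42) − 1(26.52) = 87.64
  A: 395.2 − 1(68.42) − 2(26.52) = 273.8
  D: 0 + 1(68.42) = 68.42
  B: 0 + 1(26.52) = 26.52
Total out = 456.3 mol; y_B = 26.52 / 456.3 = 0.05812.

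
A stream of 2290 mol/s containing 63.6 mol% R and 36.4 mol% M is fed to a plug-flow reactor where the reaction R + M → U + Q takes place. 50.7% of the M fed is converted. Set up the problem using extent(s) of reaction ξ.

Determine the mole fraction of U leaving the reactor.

0.185

M reacted = 0.507 × 833.6 = 422.6 mol/s; ν_M = −1, so ξ = 422.6/1 = 422.6 mol/s.
Outlet amounts (n = n₀ + ν ξ):
  R: 1456 − 1(422.6) = 1034
  M: 833.6 − 1(422.6) = 410.9
  U: 0 + 1(422.6) = 422.6
  Q: 0 + 1(422.6) = 422.6
Total out = 2290 mol/s; y_U = 422.6 / 2290 = 0.1845.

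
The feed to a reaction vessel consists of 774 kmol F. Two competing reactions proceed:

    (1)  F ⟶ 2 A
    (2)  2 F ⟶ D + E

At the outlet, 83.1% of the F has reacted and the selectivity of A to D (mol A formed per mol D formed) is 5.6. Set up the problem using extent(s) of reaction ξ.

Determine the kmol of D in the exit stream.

Conversion of F: F consumed = 0.831 × 774 = 643.2 kmol = 1ξ₁ + 2ξ₂.
Selectivity: 2ξ₁ / (1ξ₂) = 5.6 → ξ₁ = 2.8 ξ₂.
Substitute: (1·2.8 + 2) ξ₂ = 643.2 → ξ₂ = 134 kmol, ξ₁ = 375.2 kmol.
Outlet amounts (n = n₀ + Σ ν·ξ):
  F: 774 − 1(375.2) − 2(134) = 130.8
  A: 0 + 2(375.2) = 750.4
  D: 0 + 1(134) = 134
  E: 0 + 1(134) = 134

134 kmol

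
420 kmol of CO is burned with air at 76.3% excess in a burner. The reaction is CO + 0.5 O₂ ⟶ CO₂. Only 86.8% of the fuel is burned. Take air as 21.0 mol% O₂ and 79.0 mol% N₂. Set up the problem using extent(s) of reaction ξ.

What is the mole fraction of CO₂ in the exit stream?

Stoichiometric O₂ = 0.5 × 420 = 210 kmol; O₂ fed = 210 × 1.763 = 370.2 kmol.
N₂ fed = 370.2 × 79/21 = 1393 kmol.
Fuel reacted = 0.868 × 420 → ξ = 364.6 kmol.
Outlet (n = n₀ + ν ξ):
  CO: 420 − 1(364.6) = 55.44
  O₂: 370.2 − 0.5(364.6) = 187.9
  N₂: 1393 (inert)
  CO₂: 0 + 1(364.6) = 364.6
Total out = 2001 kmol; y_CO₂ = 364.6 / 2001 = 0.1822.

0.182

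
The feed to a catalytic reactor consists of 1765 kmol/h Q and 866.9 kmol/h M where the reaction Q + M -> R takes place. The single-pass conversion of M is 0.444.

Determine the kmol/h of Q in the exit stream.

M reacted = 0.444 × 866.9 = 384.9 kmol/h; ν_M = −1, so ξ = 384.9/1 = 384.9 kmol/h.
Outlet amounts (n = n₀ + ν ξ):
  Q: 1765 − 1(384.9) = 1380
  M: 866.9 − 1(384.9) = 482
  R: 0 + 1(384.9) = 384.9

1380 kmol/h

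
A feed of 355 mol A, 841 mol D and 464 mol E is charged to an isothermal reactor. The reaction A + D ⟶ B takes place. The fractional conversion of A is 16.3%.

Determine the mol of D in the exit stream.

783 mol

A reacted = 0.163 × 355 = 57.87 mol; ν_A = −1, so ξ = 57.87/1 = 57.87 mol.
Outlet amounts (n = n₀ + ν ξ):
  A: 355 − 1(57.87) = 297.1
  D: 841 − 1(57.87) = 783.1
  B: 0 + 1(57.87) = 57.87
  E: 464 (inert)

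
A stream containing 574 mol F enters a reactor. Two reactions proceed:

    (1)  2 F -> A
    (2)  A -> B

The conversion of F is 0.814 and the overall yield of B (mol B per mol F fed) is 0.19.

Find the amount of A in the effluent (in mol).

Conversion of F: F consumed = 2ξ₁ = 0.814 × 574 → ξ₁ = 233.6 mol.
Yield of B: 1ξ₂ / 574 = 0.19 → ξ₂ = 109.1 mol.
Outlet amounts (n = n₀ + Σ ν·ξ):
  F: 574 − 2(233.6) = 106.8
  A: 0 + 1(233.6) − 1(109.1) = 124.6
  B: 0 + 1(109.1) = 109.1

125 mol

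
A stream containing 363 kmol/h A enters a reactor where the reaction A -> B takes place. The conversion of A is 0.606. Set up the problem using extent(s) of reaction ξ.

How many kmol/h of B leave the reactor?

A reacted = 0.606 × 363 = 220 kmol/h; ν_A = −1, so ξ = 220/1 = 220 kmol/h.
Outlet amounts (n = n₀ + ν ξ):
  A: 363 − 1(220) = 143
  B: 0 + 1(220) = 220

220 kmol/h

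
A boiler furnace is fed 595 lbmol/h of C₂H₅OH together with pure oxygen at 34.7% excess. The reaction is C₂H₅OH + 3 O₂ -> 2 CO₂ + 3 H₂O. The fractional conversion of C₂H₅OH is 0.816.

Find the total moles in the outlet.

Stoichiometric O₂ = 3 × 595 = 1785 lbmol/h; O₂ fed = 1785 × 1.347 = 2404 lbmol/h.
Fuel reacted = 0.816 × 595 → ξ = 485.5 lbmol/h.
Outlet (n = n₀ + ν ξ):
  C₂H₅OH: 595 − 1(485.5) = 109.5
  O₂: 2404 − 3(485.5) = 947.8
  CO₂: 0 + 2(485.5) = 971
  H₂O: 0 + 3(485.5) = 1457
Total out = 109.5 + 947.8 + 971 + 1457 = 3485 lbmol/h.

3480 lbmol/h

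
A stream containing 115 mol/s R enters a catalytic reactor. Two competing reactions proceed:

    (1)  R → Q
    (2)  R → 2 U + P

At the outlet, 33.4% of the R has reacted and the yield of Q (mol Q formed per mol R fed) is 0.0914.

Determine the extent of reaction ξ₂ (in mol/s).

ξ₂ = 27.9 mol/s

Yield of Q: 1ξ₁ / 115 = 0.0914 → ξ₁ = 10.51 mol/s.
Conversion of R: 1ξ₁ + 1ξ₂ = 0.334 × 115 = 38.41 → ξ₂ = 27.9 mol/s.
Outlet amounts (n = n₀ + Σ ν·ξ):
  R: 115 − 1(10.51) − 1(27.9) = 76.59
  Q: 0 + 1(10.51) = 10.51
  U: 0 + 2(27.9) = 55.8
  P: 0 + 1(27.9) = 27.9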